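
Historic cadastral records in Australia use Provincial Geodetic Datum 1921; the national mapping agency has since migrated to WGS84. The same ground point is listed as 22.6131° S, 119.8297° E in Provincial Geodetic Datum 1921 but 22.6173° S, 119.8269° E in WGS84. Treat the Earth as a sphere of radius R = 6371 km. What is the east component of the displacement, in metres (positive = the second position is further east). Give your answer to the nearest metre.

ΔE = -287 m

Δφ = -22.6173° − -22.6131° = -0.0042°; Δλ = 119.8269° − 119.8297° = -0.0028°.
1° along a meridian = πR/180 = 111195 m.
ΔN = Δφ × 111195 = -467.0 m; ΔE = Δλ × 111195 × cos(-22.6131°) = -0.0028 × 111195 × 0.923122 = -287.4 m.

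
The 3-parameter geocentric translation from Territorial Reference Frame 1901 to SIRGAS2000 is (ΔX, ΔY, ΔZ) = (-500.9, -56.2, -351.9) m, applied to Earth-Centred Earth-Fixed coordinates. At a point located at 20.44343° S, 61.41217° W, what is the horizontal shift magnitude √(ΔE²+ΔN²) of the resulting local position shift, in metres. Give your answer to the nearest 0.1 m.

612.2 m

The local east axis at (φ, λ) is (−sin λ, cos λ, 0), so ΔE = −sin(-61.41217°)·(-500.9) + cos(-61.41217°)·(-56.2) = -466.72 m.
The local north axis is (−sin φ cos λ, −sin φ sin λ, cos φ), giving ΔN = -83.717 + 17.237 − 329.736 = -396.22 m.
Horizontal magnitude = √(ΔE² + ΔN²) = √((-466.72)² + (-396.22)²) = 612.23 m.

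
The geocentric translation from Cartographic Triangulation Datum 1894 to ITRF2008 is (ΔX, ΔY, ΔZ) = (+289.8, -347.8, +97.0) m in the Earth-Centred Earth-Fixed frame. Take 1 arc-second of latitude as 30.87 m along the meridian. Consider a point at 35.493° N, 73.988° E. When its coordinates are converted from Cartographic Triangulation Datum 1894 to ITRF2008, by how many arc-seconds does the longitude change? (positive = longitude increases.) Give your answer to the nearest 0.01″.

sin φ = 0.580603, cos φ = 0.814186, sin λ = 0.961204, cos λ = 0.275839.
East component: ΔE = −sin λ·ΔX + cos λ·ΔY = −(0.961204)(289.8) + (0.275839)(-347.8) = -374.49 m.
1° of latitude spans 3600 × 30.87 = 111132 m; at latitude φ, 1° of longitude spans that × cos φ = 90482.2 m, so Δλ = -374.49 / 90482.2 × 3600 = -14.900″.

Δλ = -14.90″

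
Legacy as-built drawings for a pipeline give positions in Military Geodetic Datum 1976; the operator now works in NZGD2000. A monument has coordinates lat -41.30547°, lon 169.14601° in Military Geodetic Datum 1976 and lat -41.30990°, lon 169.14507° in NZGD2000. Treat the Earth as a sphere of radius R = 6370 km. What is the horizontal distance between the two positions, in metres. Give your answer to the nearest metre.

Δφ = -41.30990° − -41.30547° = -0.00443°; Δλ = 169.14507° − 169.14601° = -0.00094°.
1° along a meridian = πR/180 = 111177 m.
ΔN = Δφ × 111177 = -492.5 m; ΔE = Δλ × 111177 × cos(-41.30547°) = -0.00094 × 111177 × 0.751201 = -78.5 m.
Distance = √(ΔE² + ΔN²) = √((-78.5)² + (-492.5)²) = 498.7 m.

499 m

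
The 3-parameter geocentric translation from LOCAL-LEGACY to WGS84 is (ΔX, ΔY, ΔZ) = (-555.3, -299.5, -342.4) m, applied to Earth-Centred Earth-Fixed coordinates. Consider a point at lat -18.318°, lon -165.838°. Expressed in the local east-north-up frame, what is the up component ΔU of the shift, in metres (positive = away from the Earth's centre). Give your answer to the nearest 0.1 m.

ΔU = 688.3 m

The local up (radial) axis is (cos φ cos λ, cos φ sin λ, sin φ), giving ΔU = 511.140 + 69.564 + 107.613 = 688.32 m.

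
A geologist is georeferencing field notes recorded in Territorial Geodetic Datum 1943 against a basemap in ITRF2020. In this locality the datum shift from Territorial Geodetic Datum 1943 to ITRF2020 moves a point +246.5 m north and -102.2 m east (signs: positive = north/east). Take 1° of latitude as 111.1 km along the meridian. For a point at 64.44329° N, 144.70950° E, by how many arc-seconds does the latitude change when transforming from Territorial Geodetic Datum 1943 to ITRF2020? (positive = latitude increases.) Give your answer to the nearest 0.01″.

Δφ = 7.99″

1° of latitude = 111.1 km, so Δφ = 246.5 / 111100 = 0.0022187° = 7.987″.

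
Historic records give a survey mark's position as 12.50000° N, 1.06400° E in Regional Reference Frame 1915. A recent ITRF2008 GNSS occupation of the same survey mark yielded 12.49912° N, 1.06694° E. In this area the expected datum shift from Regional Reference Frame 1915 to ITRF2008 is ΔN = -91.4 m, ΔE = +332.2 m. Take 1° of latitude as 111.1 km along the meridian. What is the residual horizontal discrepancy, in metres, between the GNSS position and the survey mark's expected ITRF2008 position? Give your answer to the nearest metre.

15 m

Observed coordinate differences: Δφ = -0.00088°, Δλ = +0.00294°.
Converting to metres (1° lat = 111100 m, cos φ = 0.976296): observed ΔN = -97.8 m, observed ΔE = 318.9 m.
Subtracting the expected shift leaves a residual of -97.8 − (-91.4) = -6.4 m north and 318.9 − (332.2) = -13.3 m east.
Residual distance = √((-6.4)² + (-13.3)²) = 14.8 m.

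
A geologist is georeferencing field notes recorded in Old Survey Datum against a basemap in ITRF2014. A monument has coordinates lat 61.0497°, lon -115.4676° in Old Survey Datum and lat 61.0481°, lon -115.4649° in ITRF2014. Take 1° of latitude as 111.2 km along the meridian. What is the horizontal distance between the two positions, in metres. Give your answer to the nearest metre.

Δφ = 61.0481° − 61.0497° = -0.0016°; Δλ = -115.4649° − -115.4676° = +0.0027°.
ΔN = Δφ × 111200 = -177.9 m; ΔE = Δλ × 111200 × cos(61.0497°) = +0.0027 × 111200 × 0.484051 = 145.3 m.
Distance = √(ΔE² + ΔN²) = √(145.3² + (-177.9)²) = 229.7 m.

230 m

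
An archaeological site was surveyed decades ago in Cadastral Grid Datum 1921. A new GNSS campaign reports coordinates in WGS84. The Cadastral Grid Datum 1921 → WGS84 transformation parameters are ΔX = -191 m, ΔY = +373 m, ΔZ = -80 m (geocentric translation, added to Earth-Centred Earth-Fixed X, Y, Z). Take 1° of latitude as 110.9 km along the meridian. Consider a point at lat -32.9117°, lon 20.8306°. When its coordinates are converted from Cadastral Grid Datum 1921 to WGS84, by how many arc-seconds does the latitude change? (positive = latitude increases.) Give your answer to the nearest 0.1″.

Δφ = -3.0″

sin φ = -0.543346, cos φ = 0.839509, sin λ = 0.355606, cos λ = 0.934636.
North component: ΔN = −sin φ cos λ·ΔX − sin φ sin λ·ΔY + cos φ·ΔZ = −(-0.543346)(0.934636)(-191) − (-0.543346)(0.355606)(373) + (0.839509)(-80) = -92.09 m.
1° of latitude spans 110900 m, so Δφ = -92.09 / 110900 × 3600 = -2.989″.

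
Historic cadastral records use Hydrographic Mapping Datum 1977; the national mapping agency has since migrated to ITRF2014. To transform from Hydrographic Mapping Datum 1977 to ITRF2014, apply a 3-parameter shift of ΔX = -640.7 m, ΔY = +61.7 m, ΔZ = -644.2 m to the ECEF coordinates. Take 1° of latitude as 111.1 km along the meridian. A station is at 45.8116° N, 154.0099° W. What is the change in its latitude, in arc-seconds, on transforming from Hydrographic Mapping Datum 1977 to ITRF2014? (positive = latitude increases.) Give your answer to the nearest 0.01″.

Δφ = -27.30″

sin φ = 0.717052, cos φ = 0.697020, sin λ = -0.438216, cos λ = -0.898870.
North component: ΔN = −sin φ cos λ·ΔX − sin φ sin λ·ΔY + cos φ·ΔZ = −(0.717052)(-0.898870)(-640.7) − (0.717052)(-0.438216)(61.7) + (0.697020)(-644.2) = -842.59 m.
1° of latitude spans 111100 m, so Δφ = -842.59 / 111100 × 3600 = -27.303″.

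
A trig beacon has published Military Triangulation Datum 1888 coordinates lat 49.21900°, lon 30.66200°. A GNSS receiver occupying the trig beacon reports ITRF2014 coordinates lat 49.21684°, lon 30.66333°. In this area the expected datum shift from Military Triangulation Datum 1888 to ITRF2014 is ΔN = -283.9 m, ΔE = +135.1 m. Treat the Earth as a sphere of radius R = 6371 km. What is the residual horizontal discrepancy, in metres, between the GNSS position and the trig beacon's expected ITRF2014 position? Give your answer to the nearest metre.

Observed coordinate differences: Δφ = -0.00216°, Δλ = +0.00133°.
Converting to metres (1° lat = 111195 m, cos φ = 0.653170): observed ΔN = -240.2 m, observed ΔE = 96.6 m.
Subtracting the expected shift leaves a residual of -240.2 − (-283.9) = 43.7 m north and 96.6 − (135.1) = -38.5 m east.
Residual distance = √(43.7² + (-38.5)²) = 58.3 m.

58 m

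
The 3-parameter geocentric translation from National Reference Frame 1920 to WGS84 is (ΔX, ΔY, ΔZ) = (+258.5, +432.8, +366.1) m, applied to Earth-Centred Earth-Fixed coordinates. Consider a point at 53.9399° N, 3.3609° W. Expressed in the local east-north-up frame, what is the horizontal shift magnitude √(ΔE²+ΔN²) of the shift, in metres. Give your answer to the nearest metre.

448 m

The local east axis at (φ, λ) is (−sin λ, cos λ, 0), so ΔE = −sin(-3.3609°)·258.5 + cos(-3.3609°)·432.8 = 447.21 m.
The local north axis is (−sin φ cos λ, −sin φ sin λ, cos φ), giving ΔN = -208.612 + 20.512 + 215.499 = 27.40 m.
Horizontal magnitude = √(ΔE² + ΔN²) = √(447.21² + 27.40²) = 448.05 m.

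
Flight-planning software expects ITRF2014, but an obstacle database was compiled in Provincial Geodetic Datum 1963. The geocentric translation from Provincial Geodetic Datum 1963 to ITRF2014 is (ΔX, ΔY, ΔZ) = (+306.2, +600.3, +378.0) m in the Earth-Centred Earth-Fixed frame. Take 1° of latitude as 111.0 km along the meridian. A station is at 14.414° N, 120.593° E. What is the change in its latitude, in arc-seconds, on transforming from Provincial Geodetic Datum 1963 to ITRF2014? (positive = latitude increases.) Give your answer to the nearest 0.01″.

sin φ = 0.248927, cos φ = 0.968522, sin λ = 0.860804, cos λ = -0.508936.
North component: ΔN = −sin φ cos λ·ΔX − sin φ sin λ·ΔY + cos φ·ΔZ = −(0.248927)(-0.508936)(306.2) − (0.248927)(0.860804)(600.3) + (0.968522)(378.0) = 276.26 m.
1° of latitude spans 111000 m, so Δφ = 276.26 / 111000 × 3600 = 8.960″.

Δφ = 8.96″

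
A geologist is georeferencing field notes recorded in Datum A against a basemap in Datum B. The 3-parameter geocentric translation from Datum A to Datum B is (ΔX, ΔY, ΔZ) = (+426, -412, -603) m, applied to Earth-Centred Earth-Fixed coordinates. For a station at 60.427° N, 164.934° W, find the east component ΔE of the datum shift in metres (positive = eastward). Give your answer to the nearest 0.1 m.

ΔE = 508.6 m

At φ = 60.427°, λ = -164.934°: sin φ = 0.869728, cos φ = 0.493532, sin λ = -0.259932, cos λ = -0.965627.
ΔE = −sin λ·ΔX + cos λ·ΔY = −(-0.259932)·(426) + (-0.965627)·(-412) = 508.57 m.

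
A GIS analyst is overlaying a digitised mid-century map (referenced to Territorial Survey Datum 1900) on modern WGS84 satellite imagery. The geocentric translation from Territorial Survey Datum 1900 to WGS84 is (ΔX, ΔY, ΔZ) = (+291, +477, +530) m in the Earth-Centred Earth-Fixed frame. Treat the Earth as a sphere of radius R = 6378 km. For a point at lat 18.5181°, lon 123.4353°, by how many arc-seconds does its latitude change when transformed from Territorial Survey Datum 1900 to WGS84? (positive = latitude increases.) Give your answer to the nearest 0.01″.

Δφ = 13.81″

sin φ = 0.317604, cos φ = 0.948223, sin λ = 0.834509, cos λ = -0.550995.
North component: ΔN = −sin φ cos λ·ΔX − sin φ sin λ·ΔY + cos φ·ΔZ = −(0.317604)(-0.550995)(291) − (0.317604)(0.834509)(477) + (0.948223)(530) = 427.06 m.
1° of latitude spans πR/180 = 111317 m, so Δφ = 427.06 / 111317 × 3600 = 13.811″.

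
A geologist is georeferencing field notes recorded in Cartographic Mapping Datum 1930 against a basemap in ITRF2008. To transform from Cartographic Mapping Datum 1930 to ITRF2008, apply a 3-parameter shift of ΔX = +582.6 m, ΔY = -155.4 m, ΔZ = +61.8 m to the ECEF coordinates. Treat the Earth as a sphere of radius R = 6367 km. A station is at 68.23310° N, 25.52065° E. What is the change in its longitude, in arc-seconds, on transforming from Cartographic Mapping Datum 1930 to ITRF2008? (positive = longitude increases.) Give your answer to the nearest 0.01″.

Δλ = -34.18″

sin φ = 0.928700, cos φ = 0.370831, sin λ = 0.430836, cos λ = 0.902430.
East component: ΔE = −sin λ·ΔX + cos λ·ΔY = −(0.430836)(582.6) + (0.902430)(-155.4) = -391.24 m.
1° of latitude spans πR/180 = 111125 m; at latitude φ, 1° of longitude spans that × cos φ = 41208.7 m, so Δλ = -391.24 / 41208.7 × 3600 = -34.179″.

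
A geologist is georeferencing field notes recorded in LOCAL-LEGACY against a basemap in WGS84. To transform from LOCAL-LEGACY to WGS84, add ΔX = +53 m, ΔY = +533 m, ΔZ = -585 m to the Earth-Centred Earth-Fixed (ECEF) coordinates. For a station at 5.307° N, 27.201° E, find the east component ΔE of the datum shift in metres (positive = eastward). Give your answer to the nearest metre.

At φ = 5.307°, λ = 27.201°: sin φ = 0.092492, cos φ = 0.995713, sin λ = 0.457113, cos λ = 0.889408.
ΔE = −sin λ·ΔX + cos λ·ΔY = −(0.457113)·(53) + (0.889408)·(533) = 449.83 m.

ΔE = 450 m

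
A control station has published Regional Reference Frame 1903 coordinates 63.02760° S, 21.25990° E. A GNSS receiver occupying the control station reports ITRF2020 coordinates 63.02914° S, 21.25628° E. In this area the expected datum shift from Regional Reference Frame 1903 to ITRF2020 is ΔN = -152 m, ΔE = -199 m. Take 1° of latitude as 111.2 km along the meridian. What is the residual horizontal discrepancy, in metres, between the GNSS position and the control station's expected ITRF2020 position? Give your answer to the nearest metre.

Observed coordinate differences: Δφ = -0.00154°, Δλ = -0.00362°.
Converting to metres (1° lat = 111200 m, cos φ = 0.453561): observed ΔN = -171.2 m, observed ΔE = -182.6 m.
Subtracting the expected shift leaves a residual of -171.2 − (-152) = -19.2 m north and -182.6 − (-199) = 16.4 m east.
Residual distance = √((-19.2)² + 16.4²) = 25.3 m.

25 m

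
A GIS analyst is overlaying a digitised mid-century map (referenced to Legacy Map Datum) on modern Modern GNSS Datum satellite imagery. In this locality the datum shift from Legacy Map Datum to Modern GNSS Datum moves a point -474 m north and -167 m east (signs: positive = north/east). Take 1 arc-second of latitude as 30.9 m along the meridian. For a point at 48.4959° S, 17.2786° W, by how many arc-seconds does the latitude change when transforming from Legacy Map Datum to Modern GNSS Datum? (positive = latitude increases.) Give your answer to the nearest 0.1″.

1″ of latitude = 30.90 m, so Δφ = -474.0 / 30.90 = -15.340″.

Δφ = -15.3″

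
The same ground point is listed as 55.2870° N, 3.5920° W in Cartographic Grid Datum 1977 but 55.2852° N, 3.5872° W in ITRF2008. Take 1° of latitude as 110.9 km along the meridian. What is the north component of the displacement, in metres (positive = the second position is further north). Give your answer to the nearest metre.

ΔN = -200 m

Δφ = 55.2852° − 55.2870° = -0.0018°; Δλ = -3.5872° − -3.5920° = +0.0048°.
ΔN = Δφ × 110900 = -199.6 m; ΔE = Δλ × 110900 × cos(55.2870°) = +0.0048 × 110900 × 0.569466 = 303.1 m.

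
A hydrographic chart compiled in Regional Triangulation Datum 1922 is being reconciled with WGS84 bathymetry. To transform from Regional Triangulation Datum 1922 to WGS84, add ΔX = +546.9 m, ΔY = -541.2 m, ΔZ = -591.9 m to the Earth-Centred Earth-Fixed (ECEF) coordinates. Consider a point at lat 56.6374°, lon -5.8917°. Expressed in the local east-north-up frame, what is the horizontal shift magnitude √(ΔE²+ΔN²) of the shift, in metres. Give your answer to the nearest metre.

The local east axis at (φ, λ) is (−sin λ, cos λ, 0), so ΔE = −sin(-5.8917°)·546.9 + cos(-5.8917°)·(-541.2) = -482.20 m.
The local north axis is (−sin φ cos λ, −sin φ sin λ, cos φ), giving ΔN = -454.362 − 46.399 − 325.507 = -826.27 m.
Horizontal magnitude = √(ΔE² + ΔN²) = √((-482.20)² + (-826.27)²) = 956.68 m.

957 m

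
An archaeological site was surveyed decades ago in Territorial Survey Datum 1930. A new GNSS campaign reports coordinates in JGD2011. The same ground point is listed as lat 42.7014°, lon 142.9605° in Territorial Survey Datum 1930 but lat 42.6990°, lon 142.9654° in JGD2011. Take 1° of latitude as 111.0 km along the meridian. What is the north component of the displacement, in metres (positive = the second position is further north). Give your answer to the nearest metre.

ΔN = -266 m

Δφ = 42.6990° − 42.7014° = -0.0024°; Δλ = 142.9654° − 142.9605° = +0.0049°.
ΔN = Δφ × 111000 = -266.4 m; ΔE = Δλ × 111000 × cos(42.7014°) = +0.0049 × 111000 × 0.734898 = 399.7 m.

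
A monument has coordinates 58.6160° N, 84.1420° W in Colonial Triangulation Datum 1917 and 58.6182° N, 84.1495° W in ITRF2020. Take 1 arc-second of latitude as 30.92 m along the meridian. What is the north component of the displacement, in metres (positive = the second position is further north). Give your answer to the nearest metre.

Δφ = 58.6182° − 58.6160° = +0.0022°; Δλ = -84.1495° − -84.1420° = -0.0075°.
1° of latitude = 3600 × 30.92 = 111312 m.
ΔN = Δφ × 111312 = 244.9 m; ΔE = Δλ × 111312 × cos(58.6160°) = -0.0075 × 111312 × 0.520771 = -434.8 m.

ΔN = 245 m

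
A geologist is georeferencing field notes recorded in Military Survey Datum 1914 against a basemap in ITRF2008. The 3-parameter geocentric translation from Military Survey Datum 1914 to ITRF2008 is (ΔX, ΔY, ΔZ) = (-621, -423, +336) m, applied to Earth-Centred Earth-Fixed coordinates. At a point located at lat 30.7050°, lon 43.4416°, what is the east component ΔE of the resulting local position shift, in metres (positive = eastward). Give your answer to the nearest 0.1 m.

The local east axis at (φ, λ) is (−sin λ, cos λ, 0), so ΔE = −sin(43.4416°)·(-621) + cos(43.4416°)·(-423) = 119.88 m.

ΔE = 119.9 m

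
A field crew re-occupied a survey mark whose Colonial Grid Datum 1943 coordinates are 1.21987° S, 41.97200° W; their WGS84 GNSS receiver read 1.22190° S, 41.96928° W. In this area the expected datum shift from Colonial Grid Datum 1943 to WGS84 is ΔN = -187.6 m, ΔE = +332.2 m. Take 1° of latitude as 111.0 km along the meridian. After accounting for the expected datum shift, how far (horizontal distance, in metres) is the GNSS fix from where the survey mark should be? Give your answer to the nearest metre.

Observed coordinate differences: Δφ = -0.00203°, Δλ = +0.00272°.
Converting to metres (1° lat = 111000 m, cos φ = 0.999773): observed ΔN = -225.3 m, observed ΔE = 301.9 m.
Subtracting the expected shift leaves a residual of -225.3 − (-187.6) = -37.7 m north and 301.9 − (332.2) = -30.3 m east.
Residual distance = √((-37.7)² + (-30.3)²) = 48.4 m.

48 m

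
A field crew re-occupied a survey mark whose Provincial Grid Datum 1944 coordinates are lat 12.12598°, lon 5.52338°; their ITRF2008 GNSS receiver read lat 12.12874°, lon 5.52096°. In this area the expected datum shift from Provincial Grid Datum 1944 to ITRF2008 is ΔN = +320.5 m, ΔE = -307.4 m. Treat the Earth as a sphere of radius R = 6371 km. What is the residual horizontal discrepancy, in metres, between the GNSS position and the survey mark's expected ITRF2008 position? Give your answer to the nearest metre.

46 m

Observed coordinate differences: Δφ = +0.00276°, Δλ = -0.00242°.
Converting to metres (1° lat = 111195 m, cos φ = 0.977688): observed ΔN = 306.9 m, observed ΔE = -263.1 m.
Subtracting the expected shift leaves a residual of 306.9 − (320.5) = -13.6 m north and -263.1 − (-307.4) = 44.3 m east.
Residual distance = √((-13.6)² + 44.3²) = 46.4 m.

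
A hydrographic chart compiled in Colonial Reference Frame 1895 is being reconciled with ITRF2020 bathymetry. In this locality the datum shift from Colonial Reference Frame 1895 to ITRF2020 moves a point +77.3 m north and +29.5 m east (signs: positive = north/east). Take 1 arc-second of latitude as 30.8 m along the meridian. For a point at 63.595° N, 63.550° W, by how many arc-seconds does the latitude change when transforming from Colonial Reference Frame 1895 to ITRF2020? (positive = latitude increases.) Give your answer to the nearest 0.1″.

Δφ = 2.5″

1″ of latitude = 30.80 m, so Δφ = 77.3 / 30.80 = 2.510″.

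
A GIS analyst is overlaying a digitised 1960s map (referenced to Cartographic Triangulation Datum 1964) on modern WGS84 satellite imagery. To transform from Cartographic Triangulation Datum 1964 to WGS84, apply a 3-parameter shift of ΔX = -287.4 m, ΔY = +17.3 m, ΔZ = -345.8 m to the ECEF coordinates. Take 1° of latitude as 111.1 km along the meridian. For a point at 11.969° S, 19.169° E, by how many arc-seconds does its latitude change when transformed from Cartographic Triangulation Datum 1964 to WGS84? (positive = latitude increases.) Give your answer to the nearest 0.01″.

sin φ = -0.207382, cos φ = 0.978260, sin λ = 0.328356, cos λ = 0.944554.
North component: ΔN = −sin φ cos λ·ΔX − sin φ sin λ·ΔY + cos φ·ΔZ = −(-0.207382)(0.944554)(-287.4) − (-0.207382)(0.328356)(17.3) + (0.978260)(-345.8) = -393.40 m.
1° of latitude spans 111100 m, so Δφ = -393.40 / 111100 × 3600 = -12.747″.

Δφ = -12.75″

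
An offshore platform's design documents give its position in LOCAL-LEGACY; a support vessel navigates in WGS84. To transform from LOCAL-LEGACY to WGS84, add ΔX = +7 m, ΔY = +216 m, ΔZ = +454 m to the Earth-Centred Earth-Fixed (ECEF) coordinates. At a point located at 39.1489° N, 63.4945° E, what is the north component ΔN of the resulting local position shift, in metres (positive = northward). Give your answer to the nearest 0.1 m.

ΔN = 228.1 m

The local north axis is (−sin φ cos λ, −sin φ sin λ, cos φ), giving ΔN = -1.972 − 122.035 + 352.081 = 228.07 m.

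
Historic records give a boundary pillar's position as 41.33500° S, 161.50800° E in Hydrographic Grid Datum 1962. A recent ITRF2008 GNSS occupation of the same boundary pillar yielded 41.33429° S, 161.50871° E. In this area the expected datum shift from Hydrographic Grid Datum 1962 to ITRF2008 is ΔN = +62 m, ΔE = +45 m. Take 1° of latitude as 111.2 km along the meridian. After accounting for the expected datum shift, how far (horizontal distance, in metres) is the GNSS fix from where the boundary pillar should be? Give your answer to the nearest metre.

22 m

Observed coordinate differences: Δφ = +0.00071°, Δλ = +0.00071°.
Converting to metres (1° lat = 111200 m, cos φ = 0.750861): observed ΔN = 79.0 m, observed ΔE = 59.3 m.
Subtracting the expected shift leaves a residual of 79.0 − (62) = 17.0 m north and 59.3 − (45) = 14.3 m east.
Residual distance = √(17.0² + 14.3²) = 22.2 m.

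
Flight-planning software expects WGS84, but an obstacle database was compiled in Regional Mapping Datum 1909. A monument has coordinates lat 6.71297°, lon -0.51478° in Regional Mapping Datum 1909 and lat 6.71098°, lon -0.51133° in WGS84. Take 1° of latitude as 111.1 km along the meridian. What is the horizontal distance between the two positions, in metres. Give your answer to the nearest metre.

Δφ = 6.71098° − 6.71297° = -0.00199°; Δλ = -0.51133° − -0.51478° = +0.00345°.
ΔN = Δφ × 111100 = -221.1 m; ΔE = Δλ × 111100 × cos(6.71297°) = +0.00345 × 111100 × 0.993144 = 380.7 m.
Distance = √(ΔE² + ΔN²) = √(380.7² + (-221.1)²) = 440.2 m.

440 m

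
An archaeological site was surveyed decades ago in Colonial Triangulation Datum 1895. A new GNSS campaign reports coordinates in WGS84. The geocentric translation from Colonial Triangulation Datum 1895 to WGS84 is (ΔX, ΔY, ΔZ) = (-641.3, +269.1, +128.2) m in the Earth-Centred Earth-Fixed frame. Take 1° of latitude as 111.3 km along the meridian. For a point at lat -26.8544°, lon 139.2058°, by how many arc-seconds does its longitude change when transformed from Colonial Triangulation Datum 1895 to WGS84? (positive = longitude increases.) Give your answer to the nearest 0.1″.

sin φ = -0.451725, cos φ = 0.892157, sin λ = 0.653344, cos λ = -0.757061.
East component: ΔE = −sin λ·ΔX + cos λ·ΔY = −(0.653344)(-641.3) + (-0.757061)(269.1) = 215.26 m.
1° of latitude spans 111300 m; at latitude φ, 1° of longitude spans that × cos φ = 99297.1 m, so Δλ = 215.26 / 99297.1 × 3600 = 7.804″.

Δλ = 7.8″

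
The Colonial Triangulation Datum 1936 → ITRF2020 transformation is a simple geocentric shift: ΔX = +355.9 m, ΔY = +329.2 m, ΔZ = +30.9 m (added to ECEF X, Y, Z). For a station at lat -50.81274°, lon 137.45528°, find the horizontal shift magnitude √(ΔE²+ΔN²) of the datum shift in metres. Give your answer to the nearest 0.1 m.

483.3 m

The local east axis at (φ, λ) is (−sin λ, cos λ, 0), so ΔE = −sin(137.45528°)·355.9 + cos(137.45528°)·329.2 = -483.19 m.
The local north axis is (−sin φ cos λ, −sin φ sin λ, cos φ), giving ΔN = -203.234 + 172.529 + 19.524 = -11.18 m.
Horizontal magnitude = √(ΔE² + ΔN²) = √((-483.19)² + (-11.18)²) = 483.31 m.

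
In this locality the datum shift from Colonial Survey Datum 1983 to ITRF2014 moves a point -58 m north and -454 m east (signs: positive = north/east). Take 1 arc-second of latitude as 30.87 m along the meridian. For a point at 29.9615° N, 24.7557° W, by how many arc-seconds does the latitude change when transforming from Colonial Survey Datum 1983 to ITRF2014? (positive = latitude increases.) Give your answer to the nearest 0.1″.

Δφ = -1.9″

1″ of latitude = 30.87 m, so Δφ = -58.0 / 30.87 = -1.879″.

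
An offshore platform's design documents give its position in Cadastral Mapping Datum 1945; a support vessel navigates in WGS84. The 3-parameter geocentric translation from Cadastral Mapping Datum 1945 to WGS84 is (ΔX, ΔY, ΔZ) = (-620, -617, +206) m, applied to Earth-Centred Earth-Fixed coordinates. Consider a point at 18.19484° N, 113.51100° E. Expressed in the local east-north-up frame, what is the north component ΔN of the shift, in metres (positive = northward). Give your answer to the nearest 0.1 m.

ΔN = 295.1 m

At φ = 18.19484°, λ = 113.51100°: sin φ = 0.312249, cos φ = 0.950000, sin λ = 0.916984, cos λ = -0.398925.
ΔN = −sin φ cos λ·ΔX − sin φ sin λ·ΔY + cos φ·ΔZ = −(0.312249)(-0.398925)(-620) − (0.312249)(0.916984)(-617) + (0.950000)(206) = 295.13 m.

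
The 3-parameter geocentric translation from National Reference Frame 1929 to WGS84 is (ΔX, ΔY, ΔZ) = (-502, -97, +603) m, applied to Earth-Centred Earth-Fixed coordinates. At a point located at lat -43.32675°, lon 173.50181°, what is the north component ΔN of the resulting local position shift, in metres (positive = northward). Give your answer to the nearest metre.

At φ = -43.32675°, λ = 173.50181°: sin φ = -0.686158, cos φ = 0.727452, sin λ = 0.113172, cos λ = -0.993575.
ΔN = −sin φ cos λ·ΔX − sin φ sin λ·ΔY + cos φ·ΔZ = −(-0.686158)(-0.993575)(-502) − (-0.686158)(0.113172)(-97) + (0.727452)(603) = 773.36 m.

ΔN = 773 m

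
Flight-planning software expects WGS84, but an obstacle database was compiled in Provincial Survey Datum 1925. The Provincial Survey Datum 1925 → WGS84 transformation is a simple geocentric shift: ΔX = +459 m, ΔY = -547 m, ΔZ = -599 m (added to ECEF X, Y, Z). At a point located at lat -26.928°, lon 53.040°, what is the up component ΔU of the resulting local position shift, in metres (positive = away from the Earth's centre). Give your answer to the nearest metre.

At φ = -26.928°, λ = 53.040°: sin φ = -0.452870, cos φ = 0.891576, sin λ = 0.799055, cos λ = 0.601257.
ΔU = cos φ cos λ·ΔX + cos φ sin λ·ΔY + sin φ·ΔZ = (0.891576)(0.601257)(459) + (0.891576)(0.799055)(-547) + (-0.452870)(-599) = 127.63 m.

ΔU = 128 m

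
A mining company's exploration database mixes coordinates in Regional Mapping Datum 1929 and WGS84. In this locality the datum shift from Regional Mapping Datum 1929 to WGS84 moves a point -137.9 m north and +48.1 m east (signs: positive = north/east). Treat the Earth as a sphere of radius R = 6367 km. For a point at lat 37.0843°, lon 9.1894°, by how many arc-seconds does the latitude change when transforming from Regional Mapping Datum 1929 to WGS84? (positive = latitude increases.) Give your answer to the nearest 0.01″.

On a sphere of radius R, 1 rad of latitude = R, so Δφ = ΔN / R = -137.9 / 6367000 = -2.1659e-05 rad = -4.467″.

Δφ = -4.47″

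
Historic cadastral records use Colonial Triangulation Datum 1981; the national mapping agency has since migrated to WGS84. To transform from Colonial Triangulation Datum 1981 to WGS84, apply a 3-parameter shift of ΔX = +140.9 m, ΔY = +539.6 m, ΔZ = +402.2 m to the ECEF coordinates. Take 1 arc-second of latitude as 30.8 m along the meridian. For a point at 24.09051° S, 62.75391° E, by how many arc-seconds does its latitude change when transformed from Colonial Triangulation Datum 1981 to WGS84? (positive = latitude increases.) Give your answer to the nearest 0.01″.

Δφ = 19.13″

sin φ = -0.408179, cos φ = 0.912902, sin λ = 0.889048, cos λ = 0.457813.
North component: ΔN = −sin φ cos λ·ΔX − sin φ sin λ·ΔY + cos φ·ΔZ = −(-0.408179)(0.457813)(140.9) − (-0.408179)(0.889048)(539.6) + (0.912902)(402.2) = 589.32 m.
1° of latitude spans 3600 × 30.80 = 110880 m, so Δφ = 589.32 / 110880 × 3600 = 19.134″.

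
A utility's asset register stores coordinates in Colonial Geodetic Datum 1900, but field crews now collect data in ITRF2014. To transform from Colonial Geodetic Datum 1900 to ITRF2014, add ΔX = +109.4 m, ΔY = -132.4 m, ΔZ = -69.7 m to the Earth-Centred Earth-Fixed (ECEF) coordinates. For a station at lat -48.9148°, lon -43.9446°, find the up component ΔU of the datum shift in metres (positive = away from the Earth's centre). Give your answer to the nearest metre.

ΔU = 165 m

The local up (radial) axis is (cos φ cos λ, cos φ sin λ, sin φ), giving ΔU = 51.766 + 60.382 + 52.535 = 164.68 m.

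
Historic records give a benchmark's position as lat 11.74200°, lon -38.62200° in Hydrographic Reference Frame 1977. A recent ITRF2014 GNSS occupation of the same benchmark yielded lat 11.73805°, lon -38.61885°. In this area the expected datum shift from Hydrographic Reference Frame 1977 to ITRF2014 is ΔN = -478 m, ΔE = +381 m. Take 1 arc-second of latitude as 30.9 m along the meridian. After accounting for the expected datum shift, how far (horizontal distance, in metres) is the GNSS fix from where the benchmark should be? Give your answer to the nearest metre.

Observed coordinate differences: Δφ = -0.00395°, Δλ = +0.00315°.
Converting to metres (1° lat = 111240 m, cos φ = 0.979074): observed ΔN = -439.4 m, observed ΔE = 343.1 m.
Subtracting the expected shift leaves a residual of -439.4 − (-478) = 38.6 m north and 343.1 − (381) = -37.9 m east.
Residual distance = √(38.6² + (-37.9)²) = 54.1 m.

54 m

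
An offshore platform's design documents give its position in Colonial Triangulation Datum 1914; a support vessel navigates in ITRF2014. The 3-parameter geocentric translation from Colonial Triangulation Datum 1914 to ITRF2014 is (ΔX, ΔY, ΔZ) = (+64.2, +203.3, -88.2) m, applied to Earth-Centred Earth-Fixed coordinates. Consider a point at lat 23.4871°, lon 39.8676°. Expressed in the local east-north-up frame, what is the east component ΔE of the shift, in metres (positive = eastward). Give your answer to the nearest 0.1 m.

ΔE = 114.9 m

The local east axis at (φ, λ) is (−sin λ, cos λ, 0), so ΔE = −sin(39.8676°)·64.2 + cos(39.8676°)·203.3 = 114.89 m.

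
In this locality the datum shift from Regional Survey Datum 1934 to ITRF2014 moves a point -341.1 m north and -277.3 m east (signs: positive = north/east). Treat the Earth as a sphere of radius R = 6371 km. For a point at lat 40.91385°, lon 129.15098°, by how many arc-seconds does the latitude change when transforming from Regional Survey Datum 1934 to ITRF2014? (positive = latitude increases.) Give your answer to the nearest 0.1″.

On a sphere of radius R, 1 rad of latitude = R, so Δφ = ΔN / R = -341.1 / 6371000 = -5.3539e-05 rad = -11.043″.

Δφ = -11.0″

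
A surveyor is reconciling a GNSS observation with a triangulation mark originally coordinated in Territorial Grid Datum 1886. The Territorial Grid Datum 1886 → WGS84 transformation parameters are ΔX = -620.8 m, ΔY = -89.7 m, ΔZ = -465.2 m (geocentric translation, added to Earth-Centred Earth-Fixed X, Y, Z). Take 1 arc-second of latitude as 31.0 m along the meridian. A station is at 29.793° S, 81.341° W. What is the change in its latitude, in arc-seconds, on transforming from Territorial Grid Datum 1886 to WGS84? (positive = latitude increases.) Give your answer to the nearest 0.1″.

Δφ = -13.1″

sin φ = -0.496868, cos φ = 0.867826, sin λ = -0.988602, cos λ = 0.150553.
North component: ΔN = −sin φ cos λ·ΔX − sin φ sin λ·ΔY + cos φ·ΔZ = −(-0.496868)(0.150553)(-620.8) − (-0.496868)(-0.988602)(-89.7) + (0.867826)(-465.2) = -406.09 m.
1° of latitude spans 3600 × 31.00 = 111600 m, so Δφ = -406.09 / 111600 × 3600 = -13.100″.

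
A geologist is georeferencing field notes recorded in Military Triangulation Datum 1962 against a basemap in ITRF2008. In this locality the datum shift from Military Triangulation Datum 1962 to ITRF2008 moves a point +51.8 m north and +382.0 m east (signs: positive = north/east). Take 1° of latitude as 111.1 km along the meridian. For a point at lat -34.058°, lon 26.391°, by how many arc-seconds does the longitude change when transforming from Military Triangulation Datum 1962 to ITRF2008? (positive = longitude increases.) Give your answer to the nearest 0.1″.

At latitude -34.058°, cos φ = 0.828471.
1° of longitude at this latitude = 111.1 × cos φ = 92.04 km, so Δλ = 382.0 / 92043.1 = 0.0041502° = 14.941″.

Δλ = 14.9″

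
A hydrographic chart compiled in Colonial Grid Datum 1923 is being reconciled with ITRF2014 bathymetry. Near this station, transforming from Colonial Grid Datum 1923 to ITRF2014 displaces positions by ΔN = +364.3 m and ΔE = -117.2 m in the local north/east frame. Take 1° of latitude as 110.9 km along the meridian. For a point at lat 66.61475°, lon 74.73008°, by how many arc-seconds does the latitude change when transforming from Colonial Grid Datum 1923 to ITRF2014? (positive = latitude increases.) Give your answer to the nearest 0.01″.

1° of latitude = 110.9 km, so Δφ = 364.3 / 110900 = 0.0032849° = 11.826″.

Δφ = 11.83″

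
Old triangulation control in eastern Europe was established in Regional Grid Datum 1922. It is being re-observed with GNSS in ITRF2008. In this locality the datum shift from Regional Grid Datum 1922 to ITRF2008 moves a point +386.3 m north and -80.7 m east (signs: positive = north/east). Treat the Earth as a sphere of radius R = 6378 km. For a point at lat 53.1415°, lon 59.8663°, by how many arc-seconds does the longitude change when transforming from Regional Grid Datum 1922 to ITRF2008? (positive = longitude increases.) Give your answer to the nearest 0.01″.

At latitude 53.1415°, cos φ = 0.599841.
One radian of longitude at latitude φ spans R cos φ, so Δλ = ΔE / (R cos φ) = -80.7 / (6378000 × 0.599841) = -2.1094e-05 rad = -4.351″.

Δλ = -4.35″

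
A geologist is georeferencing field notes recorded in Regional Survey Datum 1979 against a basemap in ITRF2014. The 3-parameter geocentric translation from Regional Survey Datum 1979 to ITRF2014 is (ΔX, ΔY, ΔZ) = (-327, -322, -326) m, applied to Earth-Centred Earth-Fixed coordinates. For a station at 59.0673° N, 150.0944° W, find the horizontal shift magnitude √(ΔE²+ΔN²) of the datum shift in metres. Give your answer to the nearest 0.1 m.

560.6 m

At φ = 59.0673°, λ = -150.0944°: sin φ = 0.857772, cos φ = 0.514031, sin λ = -0.498572, cos λ = -0.866848.
ΔE = −sin λ·ΔX + cos λ·ΔY = −(-0.498572)·(-327) + (-0.866848)·(-322) = 116.09 m.
ΔN = −sin φ cos λ·ΔX − sin φ sin λ·ΔY + cos φ·ΔZ = −(0.857772)(-0.866848)(-327) − (0.857772)(-0.498572)(-322) + (0.514031)(-326) = -548.42 m.
Horizontal magnitude = √(ΔE² + ΔN²) = √(116.09² + (-548.42)²) = 560.58 m.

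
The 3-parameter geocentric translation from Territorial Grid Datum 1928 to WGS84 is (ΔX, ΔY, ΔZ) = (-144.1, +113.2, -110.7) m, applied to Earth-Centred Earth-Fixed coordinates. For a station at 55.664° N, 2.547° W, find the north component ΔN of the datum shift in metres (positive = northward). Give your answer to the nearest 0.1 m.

At φ = 55.664°, λ = -2.547°: sin φ = 0.825744, cos φ = 0.564045, sin λ = -0.044439, cos λ = 0.999012.
ΔN = −sin φ cos λ·ΔX − sin φ sin λ·ΔY + cos φ·ΔZ = −(0.825744)(0.999012)(-144.1) − (0.825744)(-0.044439)(113.2) + (0.564045)(-110.7) = 60.59 m.

ΔN = 60.6 m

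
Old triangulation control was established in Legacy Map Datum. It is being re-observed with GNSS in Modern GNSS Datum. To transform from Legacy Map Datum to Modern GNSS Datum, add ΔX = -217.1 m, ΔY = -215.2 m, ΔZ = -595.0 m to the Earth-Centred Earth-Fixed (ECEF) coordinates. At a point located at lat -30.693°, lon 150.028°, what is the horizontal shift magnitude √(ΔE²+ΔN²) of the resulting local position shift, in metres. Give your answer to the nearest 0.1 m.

555.3 m

At φ = -30.693°, λ = 150.028°: sin φ = -0.510438, cos φ = 0.859915, sin λ = 0.499577, cos λ = -0.866270.
ΔE = −sin λ·ΔX + cos λ·ΔY = −(0.499577)·(-217.1) + (-0.866270)·(-215.2) = 294.88 m.
ΔN = −sin φ cos λ·ΔX − sin φ sin λ·ΔY + cos φ·ΔZ = −(-0.510438)(-0.866270)(-217.1) − (-0.510438)(0.499577)(-215.2) + (0.859915)(-595.0) = -470.53 m.
Horizontal magnitude = √(ΔE² + ΔN²) = √(294.88² + (-470.53)²) = 555.29 m.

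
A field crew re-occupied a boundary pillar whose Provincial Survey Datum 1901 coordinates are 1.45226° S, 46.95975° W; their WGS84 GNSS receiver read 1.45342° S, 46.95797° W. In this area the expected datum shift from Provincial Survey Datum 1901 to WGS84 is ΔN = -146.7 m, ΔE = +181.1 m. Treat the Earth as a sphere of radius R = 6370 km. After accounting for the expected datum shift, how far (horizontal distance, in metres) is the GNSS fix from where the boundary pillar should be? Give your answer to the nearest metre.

Observed coordinate differences: Δφ = -0.00116°, Δλ = +0.00178°.
Converting to metres (1° lat = 111177 m, cos φ = 0.999679): observed ΔN = -129.0 m, observed ΔE = 197.8 m.
Subtracting the expected shift leaves a residual of -129.0 − (-146.7) = 17.7 m north and 197.8 − (181.1) = 16.7 m east.
Residual distance = √(17.7² + 16.7²) = 24.4 m.

24 m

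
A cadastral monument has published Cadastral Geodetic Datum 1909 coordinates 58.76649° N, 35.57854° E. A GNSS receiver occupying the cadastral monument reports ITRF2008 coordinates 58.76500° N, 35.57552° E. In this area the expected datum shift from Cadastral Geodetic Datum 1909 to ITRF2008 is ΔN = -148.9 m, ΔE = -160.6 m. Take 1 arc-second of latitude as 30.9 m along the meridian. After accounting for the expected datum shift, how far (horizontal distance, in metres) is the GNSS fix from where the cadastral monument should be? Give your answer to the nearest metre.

22 m

Observed coordinate differences: Δφ = -0.00149°, Δλ = -0.00302°.
Converting to metres (1° lat = 111240 m, cos φ = 0.518527): observed ΔN = -165.7 m, observed ΔE = -174.2 m.
Subtracting the expected shift leaves a residual of -165.7 − (-148.9) = -16.8 m north and -174.2 − (-160.6) = -13.6 m east.
Residual distance = √((-16.8)² + (-13.6)²) = 21.6 m.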